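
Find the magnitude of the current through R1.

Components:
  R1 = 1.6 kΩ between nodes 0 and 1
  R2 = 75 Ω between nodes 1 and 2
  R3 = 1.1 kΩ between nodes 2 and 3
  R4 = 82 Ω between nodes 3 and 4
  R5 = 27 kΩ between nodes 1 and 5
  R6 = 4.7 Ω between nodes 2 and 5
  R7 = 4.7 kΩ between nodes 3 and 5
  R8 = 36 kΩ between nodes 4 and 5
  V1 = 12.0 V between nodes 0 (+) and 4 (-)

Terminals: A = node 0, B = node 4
Nodal analysis, taking node 4 as the 0 V reference.
Source V1 fixes V_0 = 12 V.
KCL at each unknown node (sum of currents leaving = 0; resistances in Ω):
  Node 1: (V_1 - 12)/1600 + (V_1 - V_2)/75 + (V_1 - V_5)/27000 = 0
  Node 2: (V_2 - V_1)/75 + (V_2 - V_3)/1100 + (V_2 - V_5)/4.7 = 0
  Node 3: (V_3 - V_2)/1100 + (V_3 - 0)/82 + (V_3 - V_5)/4700 = 0
  Node 5: (V_5 - V_1)/27000 + (V_5 - V_2)/4.7 + (V_5 - V_3)/4700 + (V_5 - 0)/36000 = 0
Collecting terms (coefficients in siemens):
  0.014·V_1 - 0.01333·V_2 - 0.00003704·V_5 = 0.0075
  0.227·V_2 - 0.01333·V_1 - 0.0009091·V_3 - 0.2128·V_5 = 0
  0.01332·V_3 - 0.0009091·V_2 - 0.0002128·V_5 = 0
  0.213·V_5 - 0.00003704·V_1 - 0.2128·V_2 - 0.0002128·V_3 = 0
Solving these 4 simultaneous equations (Gaussian elimination) gives:
  V_1 = 4.679 V, V_2 = 4.337 V, V_3 = 0.3653 V, V_5 = 4.333 V
I_R1 = (V_0 - V_1)/R1 = (12 - 4.679)/1600 = 0.004575 A
|I_R1| = 0.004575 A

Final answer: |I_R1| = 0.004575 A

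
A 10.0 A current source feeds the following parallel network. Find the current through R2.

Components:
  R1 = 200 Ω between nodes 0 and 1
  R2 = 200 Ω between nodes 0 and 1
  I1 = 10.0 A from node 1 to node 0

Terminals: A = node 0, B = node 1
All resistors sit directly between nodes 0 and 1, so they are in parallel and share one voltage V; the full source current 10 A splits among them.
1/R_par = 1/200 + 1/200 = 0.01 S  =>  R_par = 100 Ω
V = I × R_par = 10 × 100 = 1000 V
I_R2 = V/R2 = 1000/200 = 5 A

Final answer: 5 A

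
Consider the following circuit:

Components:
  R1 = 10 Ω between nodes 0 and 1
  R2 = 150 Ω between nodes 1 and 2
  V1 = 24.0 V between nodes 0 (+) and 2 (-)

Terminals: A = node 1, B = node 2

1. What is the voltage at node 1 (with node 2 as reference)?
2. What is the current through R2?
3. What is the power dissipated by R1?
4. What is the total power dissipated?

Nodal analysis, taking node 2 as the 0 V reference.
Source V1 fixes V_0 = 24 V.
KCL at each unknown node (sum of currents leaving = 0; resistances in Ω):
  Node 1: (V_1 - 24)/10 + (V_1 - 0)/150 = 0
Collecting terms: 0.1067 × V_1 = 2.4  =>  V_1 = 22.5 V
Part 1:
  Read off the nodal solution: V_1 = 22.5 V
Part 2:
  I_R2 = (V_1 - V_2)/R2 = (22.5 - 0)/150 = 0.15 A
  Magnitude: I_R2 = 0.15 A
Part 3:
  I_R1 = (V_0 - V_1)/R1 = (24 - 22.5)/10 = 0.15 A
  P_R1 = I_R1² × R1 = (0.15)² × 10 = 0.225 W
Part 4:
  Power in each resistor, P = (ΔV)²/R:
    P_R1 = (24 - 22.5)²/10 = 0.225 W
    P_R2 = (22.5 - 0)²/150 = 3.375 W
  P_total = P_R1 + P_R2 = 3.6 W

Final answers:
1. V_1 = 22.5 V
2. I_R2 = 0.15 A
3. P_R1 = 0.225 W
4. P_total = 3.6 W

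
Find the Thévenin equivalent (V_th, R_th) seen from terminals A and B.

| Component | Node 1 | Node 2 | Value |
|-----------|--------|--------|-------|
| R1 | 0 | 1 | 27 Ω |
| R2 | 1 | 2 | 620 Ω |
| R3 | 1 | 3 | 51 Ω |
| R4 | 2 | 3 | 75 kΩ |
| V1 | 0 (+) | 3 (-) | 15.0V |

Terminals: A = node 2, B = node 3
Step 1 — V_th is the open-circuit voltage V_A - V_B (nothing connected across the terminals).
Nodal analysis, taking node 3 as the 0 V reference.
Source V1 fixes V_0 = 15 V.
KCL at each unknown node (sum of currents leaving = 0; resistances in Ω):
  Node 1: (V_1 - 15)/27 + (V_1 - V_2)/620 + (V_1 - 0)/51 = 0
  Node 2: (V_2 - V_1)/620 + (V_2 - 0)/75000 = 0
Collecting terms (coefficients in siemens):
  0.05826·V_1 - 0.001613·V_2 = 0.5556
  0.001626·V_2 - 0.001613·V_1 = 0
Determinant D = (0.05826)(0.001626) - (-0.001613)(-0.001613) = 0.00009214
V_1 = [(0.5556)(0.001626) - (-0.001613)(0)]/D = 9.805 V
V_2 = [(0.05826)(0) - (0.5556)(-0.001613)]/D = 9.725 V
V_th = V_2 - V_3 = 9.725 - 0 = 9.725 V
Step 2 — R_th: zero the source — replace V1 by a short circuit (node 3 merges into node 0) — and find the resistance seen between A (node 2) and B (node 0).
Reduce the network between node 2 (A) and node 0 (B) by series/parallel combination:
  Rp1 = R1 ‖ R3 (parallel, both between nodes 0 and 1) = 1/(1/27 + 1/51) = 17.65 Ω
  Rs1 = R2 + Rp1 (series, joined only at node 1) = 620 + 17.65 = 637.7 Ω
  Rp2 = R4 ‖ Rs1 (parallel, both between nodes 0 and 2) = 1/(1/75000 + 1/637.7) = 632.3 Ω
R_th = 632.3 Ω

Final answer: V_th = 9.725 V, R_th = 632.3 Ω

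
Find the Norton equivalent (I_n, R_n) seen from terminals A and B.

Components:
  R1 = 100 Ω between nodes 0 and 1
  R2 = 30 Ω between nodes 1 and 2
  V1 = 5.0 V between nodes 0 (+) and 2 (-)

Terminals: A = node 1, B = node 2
Find the Thévenin equivalent first; then I_n = V_th/R_th and R_n = R_th.
Step 1 — V_th is the open-circuit voltage V_A - V_B (nothing connected across the terminals).
Nodal analysis, taking node 2 as the 0 V reference.
Source V1 fixes V_0 = 5 V.
KCL at each unknown node (sum of currents leaving = 0; resistances in Ω):
  Node 1: (V_1 - 5)/100 + (V_1 - 0)/30 = 0
Collecting terms: 0.04333 × V_1 = 0.05  =>  V_1 = 1.154 V
V_th = V_1 - V_2 = 1.154 - 0 = 1.154 V
Step 2 — R_th: zero the source — replace V1 by a short circuit (node 2 merges into node 0) — and find the resistance seen between A (node 1) and B (node 0).
Reduce the network between node 1 (A) and node 0 (B) by series/parallel combination:
  Rp1 = R1 ‖ R2 (parallel, both between nodes 0 and 1) = 1/(1/100 + 1/30) = 23.08 Ω
R_th = 23.08 Ω
I_n = V_th/R_th = 1.154/23.08 = 0.05 A, and R_n = R_th = 23.08 Ω

Final answer: I_n = 0.05 A, R_n = 23.08 Ω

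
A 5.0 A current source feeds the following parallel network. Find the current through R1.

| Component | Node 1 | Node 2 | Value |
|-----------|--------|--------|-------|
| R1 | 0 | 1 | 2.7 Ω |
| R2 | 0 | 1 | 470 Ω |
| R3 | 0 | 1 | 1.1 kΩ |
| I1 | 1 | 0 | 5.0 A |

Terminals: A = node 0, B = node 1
All resistors sit directly between nodes 0 and 1, so they are in parallel and share one voltage V; the full source current 5 A splits among them.
1/R_par = 1/2.7 + 1/470 + 1/1100 = 0.3734 S  =>  R_par = 2.678 Ω
V = I × R_par = 5 × 2.678 = 13.39 V
I_R1 = V/R1 = 13.39/2.7 = 4.959 A

Final answer: 4.959 A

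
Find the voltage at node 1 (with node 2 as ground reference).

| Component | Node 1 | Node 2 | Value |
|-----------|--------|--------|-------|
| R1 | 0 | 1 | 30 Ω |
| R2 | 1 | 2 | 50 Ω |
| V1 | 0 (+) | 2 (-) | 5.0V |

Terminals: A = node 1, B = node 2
Nodal analysis, taking node 2 as the 0 V reference.
Source V1 fixes V_0 = 5 V.
KCL at each unknown node (sum of currents leaving = 0; resistances in Ω):
  Node 1: (V_1 - 5)/30 + (V_1 - 0)/50 = 0
Collecting terms: 0.05333 × V_1 = 0.1667  =>  V_1 = 3.125 V
The requested potential is V_1 = 3.125 V.

Final answer: V_1 = 3.125 V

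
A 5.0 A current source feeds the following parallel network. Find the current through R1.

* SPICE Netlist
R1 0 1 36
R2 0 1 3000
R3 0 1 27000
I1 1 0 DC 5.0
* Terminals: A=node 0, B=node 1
All resistors sit directly between nodes 0 and 1, so they are in parallel and share one voltage V; the full source current 5 A splits among them.
1/R_par = 1/36 + 1/3000 + 1/27000 = 0.02815 S  =>  R_par = 35.53 Ω
V = I × R_par = 5 × 35.53 = 177.6 V
I_R1 = V/R1 = 177.6/36 = 4.934 A

Final answer: 4.934 A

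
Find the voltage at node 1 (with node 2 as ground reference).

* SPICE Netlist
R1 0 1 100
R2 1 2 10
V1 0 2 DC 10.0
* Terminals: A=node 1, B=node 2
Nodal analysis, taking node 2 as the 0 V reference.
Source V1 fixes V_0 = 10 V.
KCL at each unknown node (sum of currents leaving = 0; resistances in Ω):
  Node 1: (V_1 - 10)/100 + (V_1 - 0)/10 = 0
Collecting terms: 0.11 × V_1 = 0.1  =>  V_1 = 0.9091 V
The requested potential is V_1 = 0.9091 V.

Final answer: V_1 = 0.9091 V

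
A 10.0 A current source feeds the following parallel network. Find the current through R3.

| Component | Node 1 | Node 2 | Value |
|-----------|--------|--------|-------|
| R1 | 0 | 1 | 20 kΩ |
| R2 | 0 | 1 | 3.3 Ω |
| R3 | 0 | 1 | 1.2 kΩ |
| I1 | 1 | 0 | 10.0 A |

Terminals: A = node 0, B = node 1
All resistors sit directly between nodes 0 and 1, so they are in parallel and share one voltage V; the full source current 10 A splits among them.
1/R_par = 1/20000 + 1/3.3 + 1/1200 = 0.3039 S  =>  R_par = 3.29 Ω
V = I × R_par = 10 × 3.29 = 32.9 V
I_R3 = V/R3 = 32.9/1200 = 0.02742 A

Final answer: 0.02742 A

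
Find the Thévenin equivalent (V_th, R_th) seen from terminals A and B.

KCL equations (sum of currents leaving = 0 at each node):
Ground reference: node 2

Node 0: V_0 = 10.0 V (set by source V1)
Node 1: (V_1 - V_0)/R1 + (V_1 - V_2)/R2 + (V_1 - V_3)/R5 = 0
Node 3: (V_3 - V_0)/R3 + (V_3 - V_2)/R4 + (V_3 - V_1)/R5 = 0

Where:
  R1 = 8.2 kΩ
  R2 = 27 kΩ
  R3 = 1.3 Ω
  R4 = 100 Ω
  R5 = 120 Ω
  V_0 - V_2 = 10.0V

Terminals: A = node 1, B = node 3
Step 1 — V_th is the open-circuit voltage V_A - V_B (nothing connected across the terminals).
Nodal analysis, taking node 2 as the 0 V reference.
Source V1 fixes V_0 = 10 V.
KCL at each unknown node (sum of currents leaving = 0; resistances in Ω):
  Node 1: (V_1 - 10)/8200 + (V_1 - 0)/27000 + (V_1 - V_3)/120 = 0
  Node 3: (V_3 - 10)/1.3 + (V_3 - 0)/100 + (V_3 - V_1)/120 = 0
Collecting terms (coefficients in siemens):
  0.008492·V_1 - 0.008333·V_3 = 0.00122
  0.7876·V_3 - 0.008333·V_1 = 7.692
Determinant D = (0.008492)(0.7876) - (-0.008333)(-0.008333) = 0.006619
V_1 = [(0.00122)(0.7876) - (-0.008333)(7.692)]/D = 9.83 V
V_3 = [(0.008492)(7.692) - (0.00122)(-0.008333)]/D = 9.871 V
V_th = V_1 - V_3 = 9.83 - 9.871 = -0.0412 V
Step 2 — R_th: zero the source — replace V1 by a short circuit (node 2 merges into node 0) — and find the resistance seen between A (node 1) and B (node 3).
Reduce the network between node 1 (A) and node 3 (B) by series/parallel combination:
  Rp1 = R1 ‖ R2 (parallel, both between nodes 0 and 1) = 1/(1/8200 + 1/27000) = 6290 Ω
  Rp2 = R3 ‖ R4 (parallel, both between nodes 0 and 3) = 1/(1/1.3 + 1/100) = 1.283 Ω
  Rs1 = Rp1 + Rp2 (series, joined only at node 0) = 6290 + 1.283 = 6291 Ω
  Rp3 = R5 ‖ Rs1 (parallel, both between nodes 1 and 3) = 1/(1/120 + 1/6291) = 117.8 Ω
R_th = 117.8 Ω

Final answer: V_th = -0.0412 V, R_th = 117.8 Ω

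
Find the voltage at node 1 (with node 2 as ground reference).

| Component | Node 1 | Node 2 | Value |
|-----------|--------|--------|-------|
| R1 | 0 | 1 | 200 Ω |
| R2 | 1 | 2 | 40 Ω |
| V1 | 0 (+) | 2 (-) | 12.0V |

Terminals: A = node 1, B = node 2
Nodal analysis, taking node 2 as the 0 V reference.
Source V1 fixes V_0 = 12 V.
KCL at each unknown node (sum of currents leaving = 0; resistances in Ω):
  Node 1: (V_1 - 12)/200 + (V_1 - 0)/40 = 0
Collecting terms: 0.03 × V_1 = 0.06  =>  V_1 = 2 V
The requested potential is V_1 = 2 V.

Final answer: V_1 = 2 V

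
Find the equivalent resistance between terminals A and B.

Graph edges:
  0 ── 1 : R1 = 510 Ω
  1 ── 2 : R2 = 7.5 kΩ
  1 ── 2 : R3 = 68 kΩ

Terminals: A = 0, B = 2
Reduce the network between node 0 (A) and node 2 (B) by series/parallel combination:
  Rp1 = R2 ‖ R3 (parallel, both between nodes 1 and 2) = 1/(1/7500 + 1/68000) = 6755 Ω
  Rs1 = R1 + Rp1 (series, joined only at node 1) = 510 + 6755 = 7265 Ω
R_eq = 7.265 kΩ

Final answer: 7.265 kΩ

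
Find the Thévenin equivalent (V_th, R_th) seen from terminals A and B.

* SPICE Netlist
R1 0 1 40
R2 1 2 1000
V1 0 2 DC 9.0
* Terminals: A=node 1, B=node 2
Step 1 — V_th is the open-circuit voltage V_A - V_B (nothing connected across the terminals).
Nodal analysis, taking node 2 as the 0 V reference.
Source V1 fixes V_0 = 9 V.
KCL at each unknown node (sum of currents leaving = 0; resistances in Ω):
  Node 1: (V_1 - 9)/40 + (V_1 - 0)/1000 = 0
Collecting terms: 0.026 × V_1 = 0.225  =>  V_1 = 8.654 V
V_th = V_1 - V_2 = 8.654 - 0 = 8.654 V
Step 2 — R_th: zero the source — replace V1 by a short circuit (node 2 merges into node 0) — and find the resistance seen between A (node 1) and B (node 0).
Reduce the network between node 1 (A) and node 0 (B) by series/parallel combination:
  Rp1 = R1 ‖ R2 (parallel, both between nodes 0 and 1) = 1/(1/40 + 1/1000) = 38.46 Ω
R_th = 38.46 Ω

Final answer: V_th = 8.654 V, R_th = 38.46 Ω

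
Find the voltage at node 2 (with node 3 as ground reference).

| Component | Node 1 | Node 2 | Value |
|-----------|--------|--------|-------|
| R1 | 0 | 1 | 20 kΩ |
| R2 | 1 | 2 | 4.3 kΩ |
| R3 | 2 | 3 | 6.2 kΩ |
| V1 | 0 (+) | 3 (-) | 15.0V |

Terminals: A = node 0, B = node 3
Nodal analysis, taking node 3 as the 0 V reference.
Source V1 fixes V_0 = 15 V.
KCL at each unknown node (sum of currents leaving = 0; resistances in Ω):
  Node 1: (V_1 - 15)/20000 + (V_1 - V_2)/4300 = 0
  Node 2: (V_2 - V_1)/4300 + (V_2 - 0)/6200 = 0
Collecting terms (coefficients in siemens):
  0.0002826·V_1 - 0.0002326·V_2 = 0.00075
  0.0003938·V_2 - 0.0002326·V_1 = 0
Determinant D = (0.0002826)(0.0003938) - (-0.0002326)(-0.0002326) = 0.0000000572
V_1 = [(0.00075)(0.0003938) - (-0.0002326)(0)]/D = 5.164 V
V_2 = [(0.0002826)(0) - (0.00075)(-0.0002326)]/D = 3.049 V
The requested potential is V_2 = 3.049 V.

Final answer: V_2 = 3.049 V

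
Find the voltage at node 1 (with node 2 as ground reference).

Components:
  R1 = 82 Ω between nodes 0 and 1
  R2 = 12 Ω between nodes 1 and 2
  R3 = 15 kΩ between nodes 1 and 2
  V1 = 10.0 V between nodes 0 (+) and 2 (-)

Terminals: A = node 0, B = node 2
Nodal analysis, taking node 2 as the 0 V reference.
Source V1 fixes V_0 = 10 V.
KCL at each unknown node (sum of currents leaving = 0; resistances in Ω):
  Node 1: (V_1 - 10)/82 + (V_1 - 0)/12 + (V_1 - 0)/15000 = 0
Collecting terms: 0.0956 × V_1 = 0.122  =>  V_1 = 1.276 V
The requested potential is V_1 = 1.276 V.

Final answer: V_1 = 1.276 V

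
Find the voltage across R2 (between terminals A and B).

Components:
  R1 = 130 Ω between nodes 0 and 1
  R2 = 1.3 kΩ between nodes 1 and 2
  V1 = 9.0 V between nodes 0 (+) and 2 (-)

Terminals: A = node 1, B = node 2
R1 and R2 are in series across V1 (node 0 → node 1 → node 2), and the output A–B is taken across R2, so this is a voltage divider.
Series current: I = V1/(R1 + R2) = 9/(130 + 1300) = 9/1430 = 0.006294 A
V_R2 = I × R2 = V1 × R2/(R1 + R2) = 9 × 1300/1430 = 8.182 V

Final answer: 8.182 V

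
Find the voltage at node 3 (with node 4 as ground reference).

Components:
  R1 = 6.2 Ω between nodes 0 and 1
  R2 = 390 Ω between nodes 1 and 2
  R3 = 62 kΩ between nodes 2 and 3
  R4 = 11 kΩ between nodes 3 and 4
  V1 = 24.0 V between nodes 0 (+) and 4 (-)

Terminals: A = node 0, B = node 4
Nodal analysis, taking node 4 as the 0 V reference.
Source V1 fixes V_0 = 24 V.
KCL at each unknown node (sum of currents leaving = 0; resistances in Ω):
  Node 1: (V_1 - 24)/6.2 + (V_1 - V_2)/390 = 0
  Node 2: (V_2 - V_1)/390 + (V_2 - V_3)/62000 = 0
  Node 3: (V_3 - V_2)/62000 + (V_3 - 0)/11000 = 0
Collecting terms (coefficients in siemens):
  0.1639·V_1 - 0.002564·V_2 = 3.871
  0.00258·V_2 - 0.002564·V_1 - 0.00001613·V_3 = 0
  0.000107·V_3 - 0.00001613·V_2 = 0
Solving these 3 simultaneous equations (Gaussian elimination) gives:
  V_1 = 24 V, V_2 = 23.87 V, V_3 = 3.597 V
The requested potential is V_3 = 3.597 V.

Final answer: V_3 = 3.597 V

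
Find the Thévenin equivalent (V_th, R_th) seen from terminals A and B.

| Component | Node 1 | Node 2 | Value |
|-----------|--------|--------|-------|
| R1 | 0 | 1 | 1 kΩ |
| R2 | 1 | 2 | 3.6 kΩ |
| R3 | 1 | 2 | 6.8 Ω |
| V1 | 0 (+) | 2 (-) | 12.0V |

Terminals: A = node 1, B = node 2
Step 1 — V_th is the open-circuit voltage V_A - V_B (nothing connected across the terminals).
Nodal analysis, taking node 2 as the 0 V reference.
Source V1 fixes V_0 = 12 V.
KCL at each unknown node (sum of currents leaving = 0; resistances in Ω):
  Node 1: (V_1 - 12)/1000 + (V_1 - 0)/3600 + (V_1 - 0)/6.8 = 0
Collecting terms: 0.1483 × V_1 = 0.012  =>  V_1 = 0.0809 V
V_th = V_1 - V_2 = 0.0809 - 0 = 0.0809 V
Step 2 — R_th: zero the source — replace V1 by a short circuit (node 2 merges into node 0) — and find the resistance seen between A (node 1) and B (node 0).
Reduce the network between node 1 (A) and node 0 (B) by series/parallel combination:
  Rp1 = R1 ‖ R2 ‖ R3 (parallel, all between nodes 0 and 1) = 1/(1/1000 + 1/3600 + 1/6.8) = 6.741 Ω
R_th = 6.741 Ω

Final answer: V_th = 0.0809 V, R_th = 6.741 Ω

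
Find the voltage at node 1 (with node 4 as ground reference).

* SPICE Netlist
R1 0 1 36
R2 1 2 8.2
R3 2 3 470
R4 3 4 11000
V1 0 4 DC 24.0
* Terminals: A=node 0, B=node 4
Nodal analysis, taking node 4 as the 0 V reference.
Source V1 fixes V_0 = 24 V.
KCL at each unknown node (sum of currents leaving = 0; resistances in Ω):
  Node 1: (V_1 - 24)/36 + (V_1 - V_2)/8.2 = 0
  Node 2: (V_2 - V_1)/8.2 + (V_2 - V_3)/470 = 0
  Node 3: (V_3 - V_2)/470 + (V_3 - 0)/11000 = 0
Collecting terms (coefficients in siemens):
  0.1497·V_1 - 0.122·V_2 = 0.6667
  0.1241·V_2 - 0.122·V_1 - 0.002128·V_3 = 0
  0.002219·V_3 - 0.002128·V_2 = 0
Solving these 3 simultaneous equations (Gaussian elimination) gives:
  V_1 = 23.92 V, V_2 = 23.91 V, V_3 = 22.93 V
The requested potential is V_1 = 23.92 V.

Final answer: V_1 = 23.92 V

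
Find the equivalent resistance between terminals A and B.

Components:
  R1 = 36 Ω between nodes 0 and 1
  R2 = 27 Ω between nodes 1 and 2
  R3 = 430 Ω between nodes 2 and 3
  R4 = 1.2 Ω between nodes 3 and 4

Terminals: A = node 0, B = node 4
Reduce the network between node 0 (A) and node 4 (B) by series/parallel combination:
  Rs1 = R1 + R2 (series, joined only at node 1) = 36 + 27 = 63 Ω
  Rs2 = R3 + Rs1 (series, joined only at node 2) = 430 + 63 = 493 Ω
  Rs3 = R4 + Rs2 (series, joined only at node 3) = 1.2 + 493 = 494.2 Ω
R_eq = 494.2 Ω

Final answer: 494.2 Ω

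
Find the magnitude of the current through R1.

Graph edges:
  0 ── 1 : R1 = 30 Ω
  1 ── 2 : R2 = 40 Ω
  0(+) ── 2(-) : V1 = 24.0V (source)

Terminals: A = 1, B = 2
Nodal analysis, taking node 2 as the 0 V reference.
Source V1 fixes V_0 = 24 V.
KCL at each unknown node (sum of currents leaving = 0; resistances in Ω):
  Node 1: (V_1 - 24)/30 + (V_1 - 0)/40 = 0
Collecting terms: 0.05833 × V_1 = 0.8  =>  V_1 = 13.71 V
I_R1 = (V_0 - V_1)/R1 = (24 - 13.71)/30 = 0.3429 A
|I_R1| = 0.3429 A

Final answer: |I_R1| = 0.3429 A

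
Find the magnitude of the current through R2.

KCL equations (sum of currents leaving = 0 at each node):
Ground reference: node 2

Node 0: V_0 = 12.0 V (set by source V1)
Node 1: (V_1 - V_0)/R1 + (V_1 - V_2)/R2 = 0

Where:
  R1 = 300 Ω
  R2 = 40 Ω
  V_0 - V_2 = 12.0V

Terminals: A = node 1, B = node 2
Nodal analysis, taking node 2 as the 0 V reference.
Source V1 fixes V_0 = 12 V.
KCL at each unknown node (sum of currents leaving = 0; resistances in Ω):
  Node 1: (V_1 - 12)/300 + (V_1 - 0)/40 = 0
Collecting terms: 0.02833 × V_1 = 0.04  =>  V_1 = 1.412 V
I_R2 = (V_1 - V_2)/R2 = (1.412 - 0)/40 = 0.03529 A
|I_R2| = 0.03529 A

Final answer: |I_R2| = 0.03529 A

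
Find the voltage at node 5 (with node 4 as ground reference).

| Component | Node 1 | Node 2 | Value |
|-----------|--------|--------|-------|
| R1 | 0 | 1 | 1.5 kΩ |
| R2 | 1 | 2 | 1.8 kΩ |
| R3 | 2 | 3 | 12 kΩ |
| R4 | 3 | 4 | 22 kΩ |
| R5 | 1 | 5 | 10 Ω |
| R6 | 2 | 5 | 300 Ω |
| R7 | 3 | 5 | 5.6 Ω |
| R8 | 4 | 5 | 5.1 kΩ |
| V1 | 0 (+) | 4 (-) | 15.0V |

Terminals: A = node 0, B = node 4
Nodal analysis, taking node 4 as the 0 V reference.
Source V1 fixes V_0 = 15 V.
KCL at each unknown node (sum of currents leaving = 0; resistances in Ω):
  Node 1: (V_1 - 15)/1500 + (V_1 - V_2)/1800 + (V_1 - V_5)/10 = 0
  Node 2: (V_2 - V_1)/1800 + (V_2 - V_3)/12000 + (V_2 - V_5)/300 = 0
  Node 3: (V_3 - V_2)/12000 + (V_3 - 0)/22000 + (V_3 - V_5)/5.6 = 0
  Node 5: (V_5 - V_1)/10 + (V_5 - V_2)/300 + (V_5 - V_3)/5.6 + (V_5 - 0)/5100 = 0
Collecting terms (coefficients in siemens):
  0.1012·V_1 - 0.0005556·V_2 - 0.1·V_5 = 0.01
  0.003972·V_2 - 0.0005556·V_1 - 0.00008333·V_3 - 0.003333·V_5 = 0
  0.1787·V_3 - 0.00008333·V_2 - 0.1786·V_5 = 0
  0.2821·V_5 - 0.1·V_1 - 0.003333·V_2 - 0.1786·V_3 = 0
Solving these 4 simultaneous equations (Gaussian elimination) gives:
  V_1 = 11.02 V, V_2 = 11 V, V_3 = 10.99 V, V_5 = 10.99 V
The requested potential is V_5 = 10.99 V.

Final answer: V_5 = 10.99 V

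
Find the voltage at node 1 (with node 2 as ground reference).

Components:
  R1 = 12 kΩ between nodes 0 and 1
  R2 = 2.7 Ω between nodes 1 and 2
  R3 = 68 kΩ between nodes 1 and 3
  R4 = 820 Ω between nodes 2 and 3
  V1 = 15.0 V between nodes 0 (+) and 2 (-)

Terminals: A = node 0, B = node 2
Nodal analysis, taking node 2 as the 0 V reference.
Source V1 fixes V_0 = 15 V.
KCL at each unknown node (sum of currents leaving = 0; resistances in Ω):
  Node 1: (V_1 - 15)/12000 + (V_1 - 0)/2.7 + (V_1 - V_3)/68000 = 0
  Node 3: (V_3 - V_1)/68000 + (V_3 - 0)/820 = 0
Collecting terms (coefficients in siemens):
  0.3705·V_1 - 0.00001471·V_3 = 0.00125
  0.001234·V_3 - 0.00001471·V_1 = 0
Determinant D = (0.3705)(0.001234) - (-0.00001471)(-0.00001471) = 0.0004572
V_1 = [(0.00125)(0.001234) - (-0.00001471)(0)]/D = 0.003374 V
V_3 = [(0.3705)(0) - (0.00125)(-0.00001471)]/D = 0.0000402 V
The requested potential is V_1 = 0.003374 V.

Final answer: V_1 = 0.003374 V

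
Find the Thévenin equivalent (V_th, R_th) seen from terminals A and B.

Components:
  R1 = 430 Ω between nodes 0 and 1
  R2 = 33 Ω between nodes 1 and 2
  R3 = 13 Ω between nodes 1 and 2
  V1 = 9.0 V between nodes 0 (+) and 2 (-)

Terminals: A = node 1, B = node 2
Step 1 — V_th is the open-circuit voltage V_A - V_B (nothing connected across the terminals).
Nodal analysis, taking node 2 as the 0 V reference.
Source V1 fixes V_0 = 9 V.
KCL at each unknown node (sum of currents leaving = 0; resistances in Ω):
  Node 1: (V_1 - 9)/430 + (V_1 - 0)/33 + (V_1 - 0)/13 = 0
Collecting terms: 0.1096 × V_1 = 0.02093  =>  V_1 = 0.1911 V
V_th = V_1 - V_2 = 0.1911 - 0 = 0.1911 V
Step 2 — R_th: zero the source — replace V1 by a short circuit (node 2 merges into node 0) — and find the resistance seen between A (node 1) and B (node 0).
Reduce the network between node 1 (A) and node 0 (B) by series/parallel combination:
  Rp1 = R1 ‖ R2 ‖ R3 (parallel, all between nodes 0 and 1) = 1/(1/430 + 1/33 + 1/13) = 9.128 Ω
R_th = 9.128 Ω

Final answer: V_th = 0.1911 V, R_th = 9.128 Ω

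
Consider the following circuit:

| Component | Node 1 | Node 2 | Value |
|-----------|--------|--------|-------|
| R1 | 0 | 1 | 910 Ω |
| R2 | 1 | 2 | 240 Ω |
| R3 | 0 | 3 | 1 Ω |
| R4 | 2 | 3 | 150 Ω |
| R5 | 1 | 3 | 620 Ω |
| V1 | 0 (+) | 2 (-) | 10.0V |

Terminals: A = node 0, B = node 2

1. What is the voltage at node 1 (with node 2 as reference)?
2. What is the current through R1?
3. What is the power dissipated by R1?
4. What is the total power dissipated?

Nodal analysis, taking node 2 as the 0 V reference.
Source V1 fixes V_0 = 10 V.
KCL at each unknown node (sum of currents leaving = 0; resistances in Ω):
  Node 1: (V_1 - 10)/910 + (V_1 - 0)/240 + (V_1 - V_3)/620 = 0
  Node 3: (V_3 - 10)/1 + (V_3 - 0)/150 + (V_3 - V_1)/620 = 0
Collecting terms (coefficients in siemens):
  0.006878·V_1 - 0.001613·V_3 = 0.01099
  1.008·V_3 - 0.001613·V_1 = 10
Determinant D = (0.006878)(1.008) - (-0.001613)(-0.001613) = 0.006933
V_1 = [(0.01099)(1.008) - (-0.001613)(10)]/D = 3.925 V
V_3 = [(0.006878)(10) - (0.01099)(-0.001613)]/D = 9.924 V
Part 1:
  Read off the nodal solution: V_1 = 3.925 V
Part 2:
  I_R1 = (V_0 - V_1)/R1 = (10 - 3.925)/910 = 0.006676 A
  Magnitude: I_R1 = 0.006676 A
Part 3:
  I_R1 = (V_0 - V_1)/R1 = (10 - 3.925)/910 = 0.006676 A
  P_R1 = I_R1² × R1 = (0.006676)² × 910 = 0.04056 W
Part 4:
  Power in each resistor, P = (ΔV)²/R:
    P_R1 = (10 - 3.925)²/910 = 0.04056 W
    P_R2 = (3.925 - 0)²/240 = 0.06418 W
    P_R3 = (10 - 9.924)²/1 = 0.005751 W
    P_R4 = (0 - 9.924)²/150 = 0.6566 W
    P_R5 = (3.925 - 9.924)²/620 = 0.05805 W
  P_total = P_R1 + P_R2 + P_R3 + P_R4 + P_R5 = 0.8251 W

Final answers:
1. V_1 = 3.925 V
2. I_R1 = 0.006676 A
3. P_R1 = 0.04056 W
4. P_total = 0.8251 W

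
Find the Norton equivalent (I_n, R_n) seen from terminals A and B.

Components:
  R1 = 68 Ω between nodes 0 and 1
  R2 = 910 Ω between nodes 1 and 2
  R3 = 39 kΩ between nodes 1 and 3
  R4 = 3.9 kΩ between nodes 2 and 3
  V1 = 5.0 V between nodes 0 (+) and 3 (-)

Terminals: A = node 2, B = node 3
Find the Thévenin equivalent first; then I_n = V_th/R_th and R_n = R_th.
Step 1 — V_th is the open-circuit voltage V_A - V_B (nothing connected across the terminals).
Nodal analysis, taking node 3 as the 0 V reference.
Source V1 fixes V_0 = 5 V.
KCL at each unknown node (sum of currents leaving = 0; resistances in Ω):
  Node 1: (V_1 - 5)/68 + (V_1 - V_2)/910 + (V_1 - 0)/39000 = 0
  Node 2: (V_2 - V_1)/910 + (V_2 - 0)/3900 = 0
Collecting terms (coefficients in siemens):
  0.01583·V_1 - 0.001099·V_2 = 0.07353
  0.001355·V_2 - 0.001099·V_1 = 0
Determinant D = (0.01583)(0.001355) - (-0.001099)(-0.001099) = 0.00002025
V_1 = [(0.07353)(0.001355) - (-0.001099)(0)]/D = 4.922 V
V_2 = [(0.01583)(0) - (0.07353)(-0.001099)]/D = 3.991 V
V_th = V_2 - V_3 = 3.991 - 0 = 3.991 V
Step 2 — R_th: zero the source — replace V1 by a short circuit (node 3 merges into node 0) — and find the resistance seen between A (node 2) and B (node 0).
Reduce the network between node 2 (A) and node 0 (B) by series/parallel combination:
  Rp1 = R1 ‖ R3 (parallel, both between nodes 0 and 1) = 1/(1/68 + 1/39000) = 67.88 Ω
  Rs1 = R2 + Rp1 (series, joined only at node 1) = 910 + 67.88 = 977.9 Ω
  Rp2 = R4 ‖ Rs1 (parallel, both between nodes 0 and 2) = 1/(1/3900 + 1/977.9) = 781.8 Ω
R_th = 781.8 Ω
I_n = V_th/R_th = 3.991/781.8 = 0.005104 A, and R_n = R_th = 781.8 Ω

Final answer: I_n = 0.005104 A, R_n = 781.8 Ω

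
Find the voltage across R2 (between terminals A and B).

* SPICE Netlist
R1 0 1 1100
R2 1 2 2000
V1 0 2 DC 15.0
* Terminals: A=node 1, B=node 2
R1 and R2 are in series across V1 (node 0 → node 1 → node 2), and the output A–B is taken across R2, so this is a voltage divider.
Series current: I = V1/(R1 + R2) = 15/(1100 + 2000) = 15/3100 = 0.004839 A
V_R2 = I × R2 = V1 × R2/(R1 + R2) = 15 × 2000/3100 = 9.677 V

Final answer: 9.677 V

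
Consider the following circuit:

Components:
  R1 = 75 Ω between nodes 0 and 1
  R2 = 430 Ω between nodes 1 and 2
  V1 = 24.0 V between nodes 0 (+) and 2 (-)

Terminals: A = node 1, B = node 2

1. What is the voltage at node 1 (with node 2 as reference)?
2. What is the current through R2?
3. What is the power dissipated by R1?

Nodal analysis, taking node 2 as the 0 V reference.
Source V1 fixes V_0 = 24 V.
KCL at each unknown node (sum of currents leaving = 0; resistances in Ω):
  Node 1: (V_1 - 24)/75 + (V_1 - 0)/430 = 0
Collecting terms: 0.01566 × V_1 = 0.32  =>  V_1 = 20.44 V
Part 1:
  Read off the nodal solution: V_1 = 20.44 V
Part 2:
  I_R2 = (V_1 - V_2)/R2 = (20.44 - 0)/430 = 0.04752 A
  Magnitude: I_R2 = 0.04752 A
Part 3:
  I_R1 = (V_0 - V_1)/R1 = (24 - 20.44)/75 = 0.04752 A
  P_R1 = I_R1² × R1 = (0.04752)² × 75 = 0.1694 W

Final answers:
1. V_1 = 20.44 V
2. I_R2 = 0.04752 A
3. P_R1 = 0.1694 W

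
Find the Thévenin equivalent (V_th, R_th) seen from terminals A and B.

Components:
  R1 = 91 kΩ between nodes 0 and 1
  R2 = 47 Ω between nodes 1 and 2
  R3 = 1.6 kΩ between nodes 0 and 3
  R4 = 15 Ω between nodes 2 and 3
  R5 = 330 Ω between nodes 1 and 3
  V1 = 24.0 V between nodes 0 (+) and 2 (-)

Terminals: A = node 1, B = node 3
Step 1 — V_th is the open-circuit voltage V_A - V_B (nothing connected across the terminals).
Nodal analysis, taking node 2 as the 0 V reference.
Source V1 fixes V_0 = 24 V.
KCL at each unknown node (sum of currents leaving = 0; resistances in Ω):
  Node 1: (V_1 - 24)/91000 + (V_1 - 0)/47 + (V_1 - V_3)/330 = 0
  Node 3: (V_3 - 24)/1600 + (V_3 - 0)/15 + (V_3 - V_1)/330 = 0
Collecting terms (coefficients in siemens):
  0.02432·V_1 - 0.00303·V_3 = 0.0002637
  0.07032·V_3 - 0.00303·V_1 = 0.015
Determinant D = (0.02432)(0.07032) - (-0.00303)(-0.00303) = 0.001701
V_1 = [(0.0002637)(0.07032) - (-0.00303)(0.015)]/D = 0.03763 V
V_3 = [(0.02432)(0.015) - (0.0002637)(-0.00303)]/D = 0.2149 V
V_th = V_1 - V_3 = 0.03763 - 0.2149 = -0.1773 V
Step 2 — R_th: zero the source — replace V1 by a short circuit (node 2 merges into node 0) — and find the resistance seen between A (node 1) and B (node 3).
Reduce the network between node 1 (A) and node 3 (B) by series/parallel combination:
  Rp1 = R1 ‖ R2 (parallel, both between nodes 0 and 1) = 1/(1/91000 + 1/47) = 46.98 Ω
  Rp2 = R3 ‖ R4 (parallel, both between nodes 0 and 3) = 1/(1/1600 + 1/15) = 14.86 Ω
  Rs1 = Rp1 + Rp2 (series, joined only at node 0) = 46.98 + 14.86 = 61.84 Ω
  Rp3 = R5 ‖ Rs1 (parallel, both between nodes 1 and 3) = 1/(1/330 + 1/61.84) = 52.08 Ω
R_th = 52.08 Ω

Final answer: V_th = -0.1773 V, R_th = 52.08 Ω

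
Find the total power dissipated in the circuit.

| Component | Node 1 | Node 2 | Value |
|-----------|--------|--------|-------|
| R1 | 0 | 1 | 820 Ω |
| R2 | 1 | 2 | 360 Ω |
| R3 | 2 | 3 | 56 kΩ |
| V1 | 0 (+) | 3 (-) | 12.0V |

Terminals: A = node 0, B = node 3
Nodal analysis, taking node 3 as the 0 V reference.
Source V1 fixes V_0 = 12 V.
KCL at each unknown node (sum of currents leaving = 0; resistances in Ω):
  Node 1: (V_1 - 12)/820 + (V_1 - V_2)/360 = 0
  Node 2: (V_2 - V_1)/360 + (V_2 - 0)/56000 = 0
Collecting terms (coefficients in siemens):
  0.003997·V_1 - 0.002778·V_2 = 0.01463
  0.002796·V_2 - 0.002778·V_1 = 0
Determinant D = (0.003997)(0.002796) - (-0.002778)(-0.002778) = 0.000003459
V_1 = [(0.01463)(0.002796) - (-0.002778)(0)]/D = 11.83 V
V_2 = [(0.003997)(0) - (0.01463)(-0.002778)]/D = 11.75 V
Power in each resistor, P = (ΔV)²/R:
  P_R1 = (12 - 11.83)²/820 = 0.00003612 W
  P_R2 = (11.83 - 11.75)²/360 = 0.00001586 W
  P_R3 = (11.75 - 0)²/56000 = 0.002466 W
P_total = P_R1 + P_R2 + P_R3 = 0.002518 W

Final answer: 0.002518 W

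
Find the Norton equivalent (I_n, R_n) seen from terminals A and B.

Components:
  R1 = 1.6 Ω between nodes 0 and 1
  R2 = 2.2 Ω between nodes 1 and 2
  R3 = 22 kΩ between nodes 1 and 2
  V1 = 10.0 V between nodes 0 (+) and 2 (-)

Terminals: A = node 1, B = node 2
Find the Thévenin equivalent first; then I_n = V_th/R_th and R_n = R_th.
Step 1 — V_th is the open-circuit voltage V_A - V_B (nothing connected across the terminals).
Nodal analysis, taking node 2 as the 0 V reference.
Source V1 fixes V_0 = 10 V.
KCL at each unknown node (sum of currents leaving = 0; resistances in Ω):
  Node 1: (V_1 - 10)/1.6 + (V_1 - 0)/2.2 + (V_1 - 0)/22000 = 0
Collecting terms: 1.08 × V_1 = 6.25  =>  V_1 = 5.789 V
V_th = V_1 - V_2 = 5.789 - 0 = 5.789 V
Step 2 — R_th: zero the source — replace V1 by a short circuit (node 2 merges into node 0) — and find the resistance seen between A (node 1) and B (node 0).
Reduce the network between node 1 (A) and node 0 (B) by series/parallel combination:
  Rp1 = R1 ‖ R2 ‖ R3 (parallel, all between nodes 0 and 1) = 1/(1/1.6 + 1/2.2 + 1/22000) = 0.9263 Ω
R_th = 0.9263 Ω
I_n = V_th/R_th = 5.789/0.9263 = 6.25 A, and R_n = R_th = 0.9263 Ω

Final answer: I_n = 6.25 A, R_n = 0.9263 Ω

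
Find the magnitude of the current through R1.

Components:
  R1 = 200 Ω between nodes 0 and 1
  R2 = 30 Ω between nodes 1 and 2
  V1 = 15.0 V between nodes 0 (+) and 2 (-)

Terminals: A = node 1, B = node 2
Nodal analysis, taking node 2 as the 0 V reference.
Source V1 fixes V_0 = 15 V.
KCL at each unknown node (sum of currents leaving = 0; resistances in Ω):
  Node 1: (V_1 - 15)/200 + (V_1 - 0)/30 = 0
Collecting terms: 0.03833 × V_1 = 0.075  =>  V_1 = 1.957 V
I_R1 = (V_0 - V_1)/R1 = (15 - 1.957)/200 = 0.06522 A
|I_R1| = 0.06522 A

Final answer: |I_R1| = 0.06522 A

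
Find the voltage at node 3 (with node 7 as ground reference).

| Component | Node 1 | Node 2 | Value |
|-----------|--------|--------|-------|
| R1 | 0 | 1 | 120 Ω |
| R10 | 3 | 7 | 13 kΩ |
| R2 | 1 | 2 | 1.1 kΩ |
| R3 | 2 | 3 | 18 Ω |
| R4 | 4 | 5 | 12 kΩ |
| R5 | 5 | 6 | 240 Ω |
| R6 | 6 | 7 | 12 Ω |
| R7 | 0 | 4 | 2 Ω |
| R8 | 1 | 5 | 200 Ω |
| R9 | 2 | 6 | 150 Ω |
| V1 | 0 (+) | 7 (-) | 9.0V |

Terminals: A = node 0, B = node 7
Nodal analysis, taking node 7 as the 0 V reference.
Source V1 fixes V_0 = 9 V.
KCL at each unknown node (sum of currents leaving = 0; resistances in Ω):
  Node 1: (V_1 - 9)/120 + (V_1 - V_2)/1100 + (V_1 - V_5)/200 = 0
  Node 2: (V_2 - V_1)/1100 + (V_2 - V_3)/18 + (V_2 - V_6)/150 = 0
  Node 3: (V_3 - V_2)/18 + (V_3 - 0)/13000 = 0
  Node 4: (V_4 - V_5)/12000 + (V_4 - 9)/2 = 0
  Node 5: (V_5 - V_4)/12000 + (V_5 - V_6)/240 + (V_5 - V_1)/200 = 0
  Node 6: (V_6 - V_5)/240 + (V_6 - 0)/12 + (V_6 - V_2)/150 = 0
Collecting terms (coefficients in siemens):
  0.01424·V_1 - 0.0009091·V_2 - 0.005·V_5 = 0.075
  0.06313·V_2 - 0.0009091·V_1 - 0.05556·V_3 - 0.006667·V_6 = 0
  0.05563·V_3 - 0.05556·V_2 = 0
  0.5001·V_4 - 0.00008333·V_5 = 4.5
  0.00925·V_5 - 0.005·V_1 - 0.00008333·V_4 - 0.004167·V_6 = 0
  0.09417·V_6 - 0.006667·V_2 - 0.004167·V_5 = 0
Solving these 6 simultaneous equations (Gaussian elimination) gives:
  V_1 = 6.66 V, V_2 = 0.9988 V, V_3 = 0.9974 V, V_4 = 8.999 V
  V_5 = 3.788 V, V_6 = 0.2383 V
The requested potential is V_3 = 0.9974 V.

Final answer: V_3 = 0.9974 V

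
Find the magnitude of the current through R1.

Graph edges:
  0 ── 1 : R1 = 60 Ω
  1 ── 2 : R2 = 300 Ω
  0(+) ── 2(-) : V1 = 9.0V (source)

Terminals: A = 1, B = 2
Nodal analysis, taking node 2 as the 0 V reference.
Source V1 fixes V_0 = 9 V.
KCL at each unknown node (sum of currents leaving = 0; resistances in Ω):
  Node 1: (V_1 - 9)/60 + (V_1 - 0)/300 = 0
Collecting terms: 0.02 × V_1 = 0.15  =>  V_1 = 7.5 V
I_R1 = (V_0 - V_1)/R1 = (9 - 7.5)/60 = 0.025 A
|I_R1| = 0.025 A

Final answer: |I_R1| = 0.025 A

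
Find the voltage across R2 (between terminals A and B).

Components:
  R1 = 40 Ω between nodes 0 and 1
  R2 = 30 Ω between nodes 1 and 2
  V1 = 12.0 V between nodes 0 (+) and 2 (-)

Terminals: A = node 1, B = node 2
R1 and R2 are in series across V1 (node 0 → node 1 → node 2), and the output A–B is taken across R2, so this is a voltage divider.
Series current: I = V1/(R1 + R2) = 12/(40 + 30) = 12/70 = 0.1714 A
V_R2 = I × R2 = V1 × R2/(R1 + R2) = 12 × 30/70 = 5.143 V

Final answer: 5.143 V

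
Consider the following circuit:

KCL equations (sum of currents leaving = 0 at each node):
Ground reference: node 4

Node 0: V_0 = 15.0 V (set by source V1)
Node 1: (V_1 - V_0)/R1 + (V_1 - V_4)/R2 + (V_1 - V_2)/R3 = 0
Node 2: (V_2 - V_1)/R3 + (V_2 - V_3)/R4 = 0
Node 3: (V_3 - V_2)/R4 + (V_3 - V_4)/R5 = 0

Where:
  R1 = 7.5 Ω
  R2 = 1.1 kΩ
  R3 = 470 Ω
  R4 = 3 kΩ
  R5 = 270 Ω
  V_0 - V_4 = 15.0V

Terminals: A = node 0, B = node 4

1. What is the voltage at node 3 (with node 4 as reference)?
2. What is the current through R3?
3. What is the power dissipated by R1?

Nodal analysis, taking node 4 as the 0 V reference.
Source V1 fixes V_0 = 15 V.
KCL at each unknown node (sum of currents leaving = 0; resistances in Ω):
  Node 1: (V_1 - 15)/7.5 + (V_1 - 0)/1100 + (V_1 - V_2)/470 = 0
  Node 2: (V_2 - V_1)/470 + (V_2 - V_3)/3000 = 0
  Node 3: (V_3 - V_2)/3000 + (V_3 - 0)/270 = 0
Collecting terms (coefficients in siemens):
  0.1364·V_1 - 0.002128·V_2 = 2
  0.002461·V_2 - 0.002128·V_1 - 0.0003333·V_3 = 0
  0.004037·V_3 - 0.0003333·V_2 = 0
Solving these 3 simultaneous equations (Gaussian elimination) gives:
  V_1 = 14.87 V, V_2 = 13 V, V_3 = 1.073 V
Part 1:
  Read off the nodal solution: V_3 = 1.073 V
Part 2:
  I_R3 = (V_1 - V_2)/R3 = (14.87 - 13)/470 = 0.003976 A
  Magnitude: I_R3 = 0.003976 A
Part 3:
  I_R1 = (V_0 - V_1)/R1 = (15 - 14.87)/7.5 = 0.01749 A
  P_R1 = I_R1² × R1 = (0.01749)² × 7.5 = 0.002295 W

Final answers:
1. V_3 = 1.073 V
2. I_R3 = 0.003976 A
3. P_R1 = 0.002295 W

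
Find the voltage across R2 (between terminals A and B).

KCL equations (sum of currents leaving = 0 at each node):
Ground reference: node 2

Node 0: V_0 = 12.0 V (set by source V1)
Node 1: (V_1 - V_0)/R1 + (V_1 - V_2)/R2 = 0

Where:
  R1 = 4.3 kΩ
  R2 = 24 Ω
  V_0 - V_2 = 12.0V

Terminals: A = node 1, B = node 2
R1 and R2 are in series across V1 (node 0 → node 1 → node 2), and the output A–B is taken across R2, so this is a voltage divider.
Series current: I = V1/(R1 + R2) = 12/(4300 + 24) = 12/4324 = 0.002775 A
V_R2 = I × R2 = V1 × R2/(R1 + R2) = 12 × 24/4324 = 0.0666 V

Final answer: 0.0666 V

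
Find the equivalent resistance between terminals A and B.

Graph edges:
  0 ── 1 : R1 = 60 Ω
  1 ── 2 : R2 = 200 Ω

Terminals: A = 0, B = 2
Reduce the network between node 0 (A) and node 2 (B) by series/parallel combination:
  Rs1 = R1 + R2 (series, joined only at node 1) = 60 + 200 = 260 Ω
R_eq = 260 Ω

Final answer: 260 Ω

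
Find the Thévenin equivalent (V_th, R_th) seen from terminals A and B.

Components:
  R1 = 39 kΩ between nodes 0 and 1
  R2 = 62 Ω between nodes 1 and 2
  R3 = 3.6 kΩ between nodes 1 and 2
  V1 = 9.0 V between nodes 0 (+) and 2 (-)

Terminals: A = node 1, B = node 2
Step 1 — V_th is the open-circuit voltage V_A - V_B (nothing connected across the terminals).
Nodal analysis, taking node 2 as the 0 V reference.
Source V1 fixes V_0 = 9 V.
KCL at each unknown node (sum of currents leaving = 0; resistances in Ω):
  Node 1: (V_1 - 9)/39000 + (V_1 - 0)/62 + (V_1 - 0)/3600 = 0
Collecting terms: 0.01643 × V_1 = 0.0002308  =>  V_1 = 0.01404 V
V_th = V_1 - V_2 = 0.01404 - 0 = 0.01404 V
Step 2 — R_th: zero the source — replace V1 by a short circuit (node 2 merges into node 0) — and find the resistance seen between A (node 1) and B (node 0).
Reduce the network between node 1 (A) and node 0 (B) by series/parallel combination:
  Rp1 = R1 ‖ R2 ‖ R3 (parallel, all between nodes 0 and 1) = 1/(1/39000 + 1/62 + 1/3600) = 60.86 Ω
R_th = 60.86 Ω

Final answer: V_th = 0.01404 V, R_th = 60.86 Ω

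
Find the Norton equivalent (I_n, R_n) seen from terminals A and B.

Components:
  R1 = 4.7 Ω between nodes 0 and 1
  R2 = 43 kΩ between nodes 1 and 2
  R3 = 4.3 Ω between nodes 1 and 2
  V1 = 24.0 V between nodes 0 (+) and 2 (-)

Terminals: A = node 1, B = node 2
Find the Thévenin equivalent first; then I_n = V_th/R_th and R_n = R_th.
Step 1 — V_th is the open-circuit voltage V_A - V_B (nothing connected across the terminals).
Nodal analysis, taking node 2 as the 0 V reference.
Source V1 fixes V_0 = 24 V.
KCL at each unknown node (sum of currents leaving = 0; resistances in Ω):
  Node 1: (V_1 - 24)/4.7 + (V_1 - 0)/43000 + (V_1 - 0)/4.3 = 0
Collecting terms: 0.4453 × V_1 = 5.106  =>  V_1 = 11.47 V
V_th = V_1 - V_2 = 11.47 - 0 = 11.47 V
Step 2 — R_th: zero the source — replace V1 by a short circuit (node 2 merges into node 0) — and find the resistance seen between A (node 1) and B (node 0).
Reduce the network between node 1 (A) and node 0 (B) by series/parallel combination:
  Rp1 = R1 ‖ R2 ‖ R3 (parallel, all between nodes 0 and 1) = 1/(1/4.7 + 1/43000 + 1/4.3) = 2.245 Ω
R_th = 2.245 Ω
I_n = V_th/R_th = 11.47/2.245 = 5.106 A, and R_n = R_th = 2.245 Ω

Final answer: I_n = 5.106 A, R_n = 2.245 Ω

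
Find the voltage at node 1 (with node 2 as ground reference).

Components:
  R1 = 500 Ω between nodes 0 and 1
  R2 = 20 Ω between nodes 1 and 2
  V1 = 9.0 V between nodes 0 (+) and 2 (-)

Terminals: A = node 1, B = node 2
Nodal analysis, taking node 2 as the 0 V reference.
Source V1 fixes V_0 = 9 V.
KCL at each unknown node (sum of currents leaving = 0; resistances in Ω):
  Node 1: (V_1 - 9)/500 + (V_1 - 0)/20 = 0
Collecting terms: 0.052 × V_1 = 0.018  =>  V_1 = 0.3462 V
The requested potential is V_1 = 0.3462 V.

Final answer: V_1 = 0.3462 V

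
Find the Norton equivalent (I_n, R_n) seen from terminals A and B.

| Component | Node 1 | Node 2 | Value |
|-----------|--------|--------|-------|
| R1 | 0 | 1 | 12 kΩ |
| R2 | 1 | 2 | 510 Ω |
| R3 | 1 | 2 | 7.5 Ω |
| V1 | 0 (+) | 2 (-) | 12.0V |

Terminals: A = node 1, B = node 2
Find the Thévenin equivalent first; then I_n = V_th/R_th and R_n = R_th.
Step 1 — V_th is the open-circuit voltage V_A - V_B (nothing connected across the terminals).
Nodal analysis, taking node 2 as the 0 V reference.
Source V1 fixes V_0 = 12 V.
KCL at each unknown node (sum of currents leaving = 0; resistances in Ω):
  Node 1: (V_1 - 12)/12000 + (V_1 - 0)/510 + (V_1 - 0)/7.5 = 0
Collecting terms: 0.1354 × V_1 = 0.001  =>  V_1 = 0.007387 V
V_th = V_1 - V_2 = 0.007387 - 0 = 0.007387 V
Step 2 — R_th: zero the source — replace V1 by a short circuit (node 2 merges into node 0) — and find the resistance seen between A (node 1) and B (node 0).
Reduce the network between node 1 (A) and node 0 (B) by series/parallel combination:
  Rp1 = R1 ‖ R2 ‖ R3 (parallel, all between nodes 0 and 1) = 1/(1/12000 + 1/510 + 1/7.5) = 7.387 Ω
R_th = 7.387 Ω
I_n = V_th/R_th = 0.007387/7.387 = 0.001 A, and R_n = R_th = 7.387 Ω

Final answer: I_n = 0.001 A, R_n = 7.387 Ω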